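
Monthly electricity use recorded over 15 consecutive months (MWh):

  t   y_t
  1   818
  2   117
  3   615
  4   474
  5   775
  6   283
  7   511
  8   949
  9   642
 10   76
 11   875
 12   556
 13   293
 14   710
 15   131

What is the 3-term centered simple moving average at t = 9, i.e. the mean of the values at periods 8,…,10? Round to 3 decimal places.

555.667

Sum of periods 8–10: 949 + 642 + 76 = 1667
Divide by 3: 1667 / 3 = 555.667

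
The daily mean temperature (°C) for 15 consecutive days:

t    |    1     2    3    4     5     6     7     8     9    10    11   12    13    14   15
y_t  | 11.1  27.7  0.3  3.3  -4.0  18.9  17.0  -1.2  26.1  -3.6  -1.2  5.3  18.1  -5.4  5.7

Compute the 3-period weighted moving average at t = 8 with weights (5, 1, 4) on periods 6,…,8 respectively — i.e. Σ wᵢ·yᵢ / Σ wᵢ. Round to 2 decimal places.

10.67

Weighted sum: 5·18.9 + 1·17.0 + 4·-1.2 = 94.5 + 17.0 + -4.8 = 106.7
Weight total: 5 + 1 + 4 = 10
WMA = 106.7 / 10 = 10.67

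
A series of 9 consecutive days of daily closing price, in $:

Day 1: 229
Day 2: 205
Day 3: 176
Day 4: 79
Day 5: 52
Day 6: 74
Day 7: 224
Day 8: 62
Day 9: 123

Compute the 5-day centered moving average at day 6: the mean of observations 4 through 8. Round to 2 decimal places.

Sum of periods 4–8: 79 + 52 + 74 + 224 + 62 = 491
Divide by 5: 491 / 5 = 98.20

98.20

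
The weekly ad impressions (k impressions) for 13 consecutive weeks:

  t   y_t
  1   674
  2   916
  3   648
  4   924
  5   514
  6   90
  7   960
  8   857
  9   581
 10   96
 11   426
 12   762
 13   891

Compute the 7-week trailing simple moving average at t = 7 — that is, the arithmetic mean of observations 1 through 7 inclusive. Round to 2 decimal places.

Sum of periods 1–7: 674 + 916 + 648 + 924 + 514 + 90 + 960 = 4726
Divide by 7: 4726 / 7 = 675.14

675.14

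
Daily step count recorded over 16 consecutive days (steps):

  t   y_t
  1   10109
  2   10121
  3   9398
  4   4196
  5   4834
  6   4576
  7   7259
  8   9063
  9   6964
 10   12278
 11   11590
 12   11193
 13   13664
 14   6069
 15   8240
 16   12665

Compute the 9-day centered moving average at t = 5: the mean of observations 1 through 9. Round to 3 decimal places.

7391.111

Sum of periods 1–9: 10109 + 10121 + 9398 + 4196 + 4834 + 4576 + 7259 + 9063 + 6964 = 66520
Divide by 9: 66520 / 9 = 7391.111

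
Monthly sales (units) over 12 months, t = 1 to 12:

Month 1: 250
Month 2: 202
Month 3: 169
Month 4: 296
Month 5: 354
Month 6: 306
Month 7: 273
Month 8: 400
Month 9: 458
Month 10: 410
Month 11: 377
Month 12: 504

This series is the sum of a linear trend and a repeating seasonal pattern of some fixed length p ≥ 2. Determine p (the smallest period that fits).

4

First differences y_{t+1} − y_t: -48, -33, 127, 58, -48, -33, 127, 58, -48, -33, …
The difference pattern repeats every 4 terms and not for any smaller step, so p = 4.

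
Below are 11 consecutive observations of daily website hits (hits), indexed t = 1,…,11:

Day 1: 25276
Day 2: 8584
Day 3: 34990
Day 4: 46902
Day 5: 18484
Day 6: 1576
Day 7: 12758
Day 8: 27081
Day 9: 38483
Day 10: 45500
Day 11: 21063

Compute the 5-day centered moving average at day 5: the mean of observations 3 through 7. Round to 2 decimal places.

Sum of periods 3–7: 34990 + 46902 + 18484 + 1576 + 12758 = 114710
Divide by 5: 114710 / 5 = 22942.00

22942.00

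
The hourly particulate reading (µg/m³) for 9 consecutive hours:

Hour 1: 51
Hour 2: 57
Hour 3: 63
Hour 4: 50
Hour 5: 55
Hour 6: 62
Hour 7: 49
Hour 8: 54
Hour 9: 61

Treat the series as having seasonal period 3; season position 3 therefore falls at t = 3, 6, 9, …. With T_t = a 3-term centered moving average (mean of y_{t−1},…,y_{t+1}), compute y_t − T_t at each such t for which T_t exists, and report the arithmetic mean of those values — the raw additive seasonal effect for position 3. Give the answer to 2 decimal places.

6.50

Season position 3 occurs at t = 3, 6 (where T_t is defined).
t=3: T_3 = 56.6667; y_3 − T_3 = 63 − 56.6667 = 6.3333
t=6: T_6 = 55.3333; y_6 − T_6 = 62 − 55.3333 = 6.6667
Mean deviation: (6.3333 + 6.6667) / 2 = 6.50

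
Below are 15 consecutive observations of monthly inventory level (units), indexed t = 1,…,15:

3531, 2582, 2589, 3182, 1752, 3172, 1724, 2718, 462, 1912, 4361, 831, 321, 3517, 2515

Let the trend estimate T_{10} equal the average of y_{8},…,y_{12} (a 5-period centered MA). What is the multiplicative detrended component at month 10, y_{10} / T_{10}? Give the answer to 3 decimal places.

0.930

Trend T_10 = (2718 + 462 + 1912 + 4361 + 831) / 5 = 10284/5 = 2056.80000
Ratio to trend: 1912 / 2056.80000 = 0.930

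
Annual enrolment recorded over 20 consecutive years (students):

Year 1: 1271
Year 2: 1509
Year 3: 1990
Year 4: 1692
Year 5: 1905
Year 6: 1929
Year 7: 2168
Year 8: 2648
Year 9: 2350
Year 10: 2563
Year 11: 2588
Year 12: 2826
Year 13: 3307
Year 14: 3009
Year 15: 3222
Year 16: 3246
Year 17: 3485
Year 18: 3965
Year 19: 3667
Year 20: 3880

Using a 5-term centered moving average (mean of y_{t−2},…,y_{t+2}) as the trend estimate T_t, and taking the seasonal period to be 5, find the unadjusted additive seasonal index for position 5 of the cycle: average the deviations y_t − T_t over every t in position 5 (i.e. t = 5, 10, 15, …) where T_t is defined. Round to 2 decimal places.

Season position 5 occurs at t = 5, 10, 15 (where T_t is defined).
t=5: T_5 = 1936.8000; y_5 − T_5 = 1905 − 1936.8000 = -31.8000
t=10: T_10 = 2595.0000; y_10 − T_10 = 2563 − 2595.0000 = -32.0000
t=15: T_15 = 3253.8000; y_15 − T_15 = 3222 − 3253.8000 = -31.8000
Mean deviation: (-31.8000 + -32.0000 + -31.8000) / 3 = -31.87

-31.87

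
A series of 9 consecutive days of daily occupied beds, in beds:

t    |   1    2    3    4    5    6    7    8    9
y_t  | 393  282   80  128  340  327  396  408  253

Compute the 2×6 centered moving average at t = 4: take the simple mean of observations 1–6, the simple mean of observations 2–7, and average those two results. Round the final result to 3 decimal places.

258.583

Sum over 1–6: 393 + 282 + 80 + 128 + 340 + 327 = 1550
Sum over 2–7: 282 + 80 + 128 + 340 + 327 + 396 = 1553
CMA at t=4 = (1550 + 1553) / (2·6) = 3103 / 12 = 258.583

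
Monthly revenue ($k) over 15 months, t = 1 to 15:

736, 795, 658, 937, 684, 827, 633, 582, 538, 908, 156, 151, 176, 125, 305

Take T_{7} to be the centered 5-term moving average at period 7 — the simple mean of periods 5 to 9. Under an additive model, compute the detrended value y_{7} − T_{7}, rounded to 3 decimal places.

Trend T_7 = (684 + 827 + 633 + 582 + 538) / 5 = 3264/5 = 652.80000
Detrended value: 633 − 652.80000 = -19.800

-19.800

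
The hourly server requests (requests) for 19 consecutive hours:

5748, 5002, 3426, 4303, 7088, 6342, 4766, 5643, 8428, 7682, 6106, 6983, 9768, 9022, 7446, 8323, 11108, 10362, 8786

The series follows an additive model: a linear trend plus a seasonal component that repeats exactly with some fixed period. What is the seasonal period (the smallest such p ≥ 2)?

First differences y_{t+1} − y_t: -746, -1576, 877, 2785, -746, -1576, 877, 2785, -746, -1576, …
The difference pattern repeats every 4 terms and not for any smaller step, so p = 4.

4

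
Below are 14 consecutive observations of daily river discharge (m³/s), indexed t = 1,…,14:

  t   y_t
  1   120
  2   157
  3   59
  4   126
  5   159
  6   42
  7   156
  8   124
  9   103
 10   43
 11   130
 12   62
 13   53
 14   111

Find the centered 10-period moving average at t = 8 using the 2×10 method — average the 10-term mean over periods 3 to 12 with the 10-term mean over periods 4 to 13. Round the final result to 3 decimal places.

100.100

Sum over 3–12: 59 + 126 + 159 + 42 + 156 + 124 + 103 + 43 + 130 + 62 = 1004
Sum over 4–13: 126 + 159 + 42 + 156 + 124 + 103 + 43 + 130 + 62 + 53 = 998
CMA at t=8 = (1004 + 998) / (2·10) = 2002 / 20 = 100.100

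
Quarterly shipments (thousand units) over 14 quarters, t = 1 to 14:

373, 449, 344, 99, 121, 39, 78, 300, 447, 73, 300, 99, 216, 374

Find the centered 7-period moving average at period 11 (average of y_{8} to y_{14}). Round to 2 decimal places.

258.43

Sum of periods 8–14: 300 + 447 + 73 + 300 + 99 + 216 + 374 = 1809
Divide by 7: 1809 / 7 = 258.43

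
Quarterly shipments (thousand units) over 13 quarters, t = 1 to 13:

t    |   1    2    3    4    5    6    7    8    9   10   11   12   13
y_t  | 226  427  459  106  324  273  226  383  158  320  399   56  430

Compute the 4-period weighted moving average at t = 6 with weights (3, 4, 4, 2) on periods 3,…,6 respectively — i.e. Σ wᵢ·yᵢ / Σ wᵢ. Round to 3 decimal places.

Weighted sum: 3·459 + 4·106 + 4·324 + 2·273 = 1377 + 424 + 1296 + 546 = 3643
Weight total: 3 + 4 + 4 + 2 = 13
WMA = 3643 / 13 = 280.231

280.231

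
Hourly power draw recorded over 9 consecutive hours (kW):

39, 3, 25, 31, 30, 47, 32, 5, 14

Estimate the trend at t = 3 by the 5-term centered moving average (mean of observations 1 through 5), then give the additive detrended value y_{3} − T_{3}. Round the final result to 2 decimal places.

-0.60

Trend T_3 = (39 + 3 + 25 + 31 + 30) / 5 = 128/5 = 25.6000
Detrended value: 25 − 25.6000 = -0.60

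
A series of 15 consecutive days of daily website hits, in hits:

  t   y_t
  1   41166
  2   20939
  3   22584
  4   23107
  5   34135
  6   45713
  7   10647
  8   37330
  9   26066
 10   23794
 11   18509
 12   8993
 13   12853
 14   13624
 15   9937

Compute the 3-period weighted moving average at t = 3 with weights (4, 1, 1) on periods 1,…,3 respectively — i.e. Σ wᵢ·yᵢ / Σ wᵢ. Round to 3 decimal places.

Weighted sum: 4·41166 + 1·20939 + 1·22584 = 164664 + 20939 + 22584 = 208187
Weight total: 4 + 1 + 1 = 6
WMA = 208187 / 6 = 34697.833

34697.833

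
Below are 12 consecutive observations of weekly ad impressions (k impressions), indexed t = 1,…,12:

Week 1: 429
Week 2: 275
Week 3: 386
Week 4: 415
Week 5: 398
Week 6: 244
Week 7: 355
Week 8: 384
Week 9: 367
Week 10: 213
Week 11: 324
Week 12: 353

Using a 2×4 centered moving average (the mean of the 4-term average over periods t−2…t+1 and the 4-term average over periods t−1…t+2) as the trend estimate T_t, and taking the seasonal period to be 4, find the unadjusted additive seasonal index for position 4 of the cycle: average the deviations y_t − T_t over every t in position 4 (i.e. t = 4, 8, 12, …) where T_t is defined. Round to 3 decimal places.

Season position 4 occurs at t = 4, 8 (where T_t is defined).
t=4: T_4 = 364.62500; y_4 − T_4 = 415 − 364.62500 = 50.37500
t=8: T_8 = 333.62500; y_8 − T_8 = 384 − 333.62500 = 50.37500
Mean deviation: (50.37500 + 50.37500) / 2 = 50.375

50.375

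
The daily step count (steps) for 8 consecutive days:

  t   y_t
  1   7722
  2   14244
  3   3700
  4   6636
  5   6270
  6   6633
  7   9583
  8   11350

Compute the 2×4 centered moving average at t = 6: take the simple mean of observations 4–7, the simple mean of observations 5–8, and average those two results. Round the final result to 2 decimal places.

Sum over 4–7: 6636 + 6270 + 6633 + 9583 = 29122
Sum over 5–8: 6270 + 6633 + 9583 + 11350 = 33836
CMA at t=6 = (29122 + 33836) / (2·4) = 62958 / 8 = 7869.75

7869.75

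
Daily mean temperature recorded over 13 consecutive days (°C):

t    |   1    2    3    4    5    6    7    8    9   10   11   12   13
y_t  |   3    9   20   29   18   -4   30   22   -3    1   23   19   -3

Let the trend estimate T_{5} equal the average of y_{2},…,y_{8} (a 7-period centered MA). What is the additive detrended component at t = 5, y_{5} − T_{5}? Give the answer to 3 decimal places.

0.286

Trend T_5 = (9 + 20 + 29 + 18 + (-4) + 30 + 22) / 7 = 124/7 = 17.71429
Detrended value: 18 − 17.71429 = 0.286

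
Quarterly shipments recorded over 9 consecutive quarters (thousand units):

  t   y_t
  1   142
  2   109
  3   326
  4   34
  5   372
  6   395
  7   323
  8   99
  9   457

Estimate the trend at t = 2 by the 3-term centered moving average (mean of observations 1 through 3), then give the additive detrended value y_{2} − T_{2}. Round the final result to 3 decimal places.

Trend T_2 = (142 + 109 + 326) / 3 = 577/3 = 192.33333
Detrended value: 109 − 192.33333 = -83.333

-83.333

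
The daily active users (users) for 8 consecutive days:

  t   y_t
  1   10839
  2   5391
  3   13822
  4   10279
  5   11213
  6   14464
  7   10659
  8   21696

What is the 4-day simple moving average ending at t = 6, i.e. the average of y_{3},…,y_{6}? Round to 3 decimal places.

Sum of periods 3–6: 13822 + 10279 + 11213 + 14464 = 49778
Divide by 4: 49778 / 4 = 12444.500

12444.500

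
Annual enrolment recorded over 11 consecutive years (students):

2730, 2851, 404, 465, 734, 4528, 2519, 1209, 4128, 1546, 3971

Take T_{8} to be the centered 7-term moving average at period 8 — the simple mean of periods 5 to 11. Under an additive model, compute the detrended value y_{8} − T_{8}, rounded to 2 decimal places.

-1453.14

Trend T_8 = (734 + 4528 + 2519 + 1209 + 4128 + 1546 + 3971) / 7 = 18635/7 = 2662.1429
Detrended value: 1209 − 2662.1429 = -1453.14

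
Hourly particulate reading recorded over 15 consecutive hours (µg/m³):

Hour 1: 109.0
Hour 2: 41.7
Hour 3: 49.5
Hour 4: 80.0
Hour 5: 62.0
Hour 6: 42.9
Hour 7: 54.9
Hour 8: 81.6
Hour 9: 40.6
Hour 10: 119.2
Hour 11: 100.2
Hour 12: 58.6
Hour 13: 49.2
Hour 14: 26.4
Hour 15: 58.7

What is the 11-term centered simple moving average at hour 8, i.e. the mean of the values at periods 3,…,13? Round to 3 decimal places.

Sum of periods 3–13: 49.5 + 80.0 + 62.0 + 42.9 + 54.9 + 81.6 + 40.6 + 119.2 + 100.2 + 58.6 + 49.2 = 738.7
Divide by 11: 738.7 / 11 = 67.155

67.155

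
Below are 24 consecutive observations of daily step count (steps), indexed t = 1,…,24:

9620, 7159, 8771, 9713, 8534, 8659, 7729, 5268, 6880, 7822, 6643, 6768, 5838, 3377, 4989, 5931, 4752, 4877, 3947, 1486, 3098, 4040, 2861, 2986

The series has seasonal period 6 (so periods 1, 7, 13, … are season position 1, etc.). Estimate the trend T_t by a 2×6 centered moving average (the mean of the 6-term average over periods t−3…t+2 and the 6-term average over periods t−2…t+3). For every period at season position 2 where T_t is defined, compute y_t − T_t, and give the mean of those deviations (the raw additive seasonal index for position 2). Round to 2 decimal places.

Season position 2 occurs at t = 8, 14, 20 (where T_t is defined).
t=8: T_8 = 7324.4167; y_8 − T_8 = 5268 − 7324.4167 = -2056.4167
t=14: T_14 = 5433.4167; y_14 − T_14 = 3377 − 5433.4167 = -2056.4167
t=20: T_20 = 3542.4167; y_20 − T_20 = 1486 − 3542.4167 = -2056.4167
Mean deviation: (-2056.4167 + -2056.4167 + -2056.4167) / 3 = -2056.42

-2056.42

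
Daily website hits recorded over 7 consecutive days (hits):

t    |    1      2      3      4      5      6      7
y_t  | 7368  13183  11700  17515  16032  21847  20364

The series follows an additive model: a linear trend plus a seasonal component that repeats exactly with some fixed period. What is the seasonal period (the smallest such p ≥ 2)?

First differences y_{t+1} − y_t: 5815, -1483, 5815, -1483, 5815, -1483, …
The difference pattern repeats every 2 terms and not for any smaller step, so p = 2.

2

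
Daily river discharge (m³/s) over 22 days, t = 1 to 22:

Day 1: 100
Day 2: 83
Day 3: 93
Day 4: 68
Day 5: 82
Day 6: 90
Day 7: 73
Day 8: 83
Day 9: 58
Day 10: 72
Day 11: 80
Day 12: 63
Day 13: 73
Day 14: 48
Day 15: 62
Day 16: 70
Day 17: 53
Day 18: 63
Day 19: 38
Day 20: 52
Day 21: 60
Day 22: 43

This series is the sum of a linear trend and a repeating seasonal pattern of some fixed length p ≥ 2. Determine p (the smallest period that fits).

5

First differences y_{t+1} − y_t: -17, 10, -25, 14, 8, -17, 10, -25, 14, 8, -17, 10, …
The difference pattern repeats every 5 terms and not for any smaller step, so p = 5.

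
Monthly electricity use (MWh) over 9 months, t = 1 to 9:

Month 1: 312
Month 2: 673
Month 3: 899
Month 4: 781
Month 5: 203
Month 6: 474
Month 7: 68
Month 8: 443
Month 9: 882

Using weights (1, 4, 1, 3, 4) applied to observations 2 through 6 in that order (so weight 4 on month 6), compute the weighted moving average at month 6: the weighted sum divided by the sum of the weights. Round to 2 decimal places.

581.15

Weighted sum: 1·673 + 4·899 + 1·781 + 3·203 + 4·474 = 673 + 3596 + 781 + 609 + 1896 = 7555
Weight total: 1 + 4 + 1 + 3 + 4 = 13
WMA = 7555 / 13 = 581.15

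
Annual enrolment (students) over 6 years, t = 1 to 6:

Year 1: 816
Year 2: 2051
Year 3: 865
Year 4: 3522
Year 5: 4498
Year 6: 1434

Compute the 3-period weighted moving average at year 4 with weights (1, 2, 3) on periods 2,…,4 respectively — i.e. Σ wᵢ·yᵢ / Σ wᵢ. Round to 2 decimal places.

Weighted sum: 1·2051 + 2·865 + 3·3522 = 2051 + 1730 + 10566 = 14347
Weight total: 1 + 2 + 3 = 6
WMA = 14347 / 6 = 2391.17

2391.17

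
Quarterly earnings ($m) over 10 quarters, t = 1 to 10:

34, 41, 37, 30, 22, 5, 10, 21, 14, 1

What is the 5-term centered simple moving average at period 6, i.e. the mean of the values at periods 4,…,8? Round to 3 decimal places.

Sum of periods 4–8: 30 + 22 + 5 + 10 + 21 = 88
Divide by 5: 88 / 5 = 17.600

17.600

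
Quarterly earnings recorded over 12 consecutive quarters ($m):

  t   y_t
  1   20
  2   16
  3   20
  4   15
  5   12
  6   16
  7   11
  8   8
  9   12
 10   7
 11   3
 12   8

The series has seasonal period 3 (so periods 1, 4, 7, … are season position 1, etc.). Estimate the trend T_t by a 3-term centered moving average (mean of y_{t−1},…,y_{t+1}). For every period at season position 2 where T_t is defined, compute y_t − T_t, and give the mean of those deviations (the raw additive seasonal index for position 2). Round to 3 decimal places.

-2.583

Season position 2 occurs at t = 2, 5, 8, 11 (where T_t is defined).
t=2: T_2 = 18.66667; y_2 − T_2 = 16 − 18.66667 = -2.66667
t=5: T_5 = 14.33333; y_5 − T_5 = 12 − 14.33333 = -2.33333
t=8: T_8 = 10.33333; y_8 − T_8 = 8 − 10.33333 = -2.33333
t=11: T_11 = 6.00000; y_11 − T_11 = 3 − 6.00000 = -3.00000
Mean deviation: (-2.66667 + -2.33333 + -2.33333 + -3.00000) / 4 = -2.583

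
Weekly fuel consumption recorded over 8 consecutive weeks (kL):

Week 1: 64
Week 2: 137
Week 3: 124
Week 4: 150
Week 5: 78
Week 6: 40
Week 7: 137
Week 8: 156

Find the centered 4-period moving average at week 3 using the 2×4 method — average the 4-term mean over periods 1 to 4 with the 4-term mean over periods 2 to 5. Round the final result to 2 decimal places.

120.50

Sum over 1–4: 64 + 137 + 124 + 150 = 475
Sum over 2–5: 137 + 124 + 150 + 78 = 489
CMA at t=3 = (475 + 489) / (2·4) = 964 / 8 = 120.50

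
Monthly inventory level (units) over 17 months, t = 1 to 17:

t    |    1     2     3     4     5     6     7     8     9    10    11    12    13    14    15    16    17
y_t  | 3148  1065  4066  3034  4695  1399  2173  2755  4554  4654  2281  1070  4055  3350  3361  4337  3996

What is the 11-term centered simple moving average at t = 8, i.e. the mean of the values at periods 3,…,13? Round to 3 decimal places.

Sum of periods 3–13: 4066 + 3034 + 4695 + 1399 + 2173 + 2755 + 4554 + 4654 + 2281 + 1070 + 4055 = 34736
Divide by 11: 34736 / 11 = 3157.818

3157.818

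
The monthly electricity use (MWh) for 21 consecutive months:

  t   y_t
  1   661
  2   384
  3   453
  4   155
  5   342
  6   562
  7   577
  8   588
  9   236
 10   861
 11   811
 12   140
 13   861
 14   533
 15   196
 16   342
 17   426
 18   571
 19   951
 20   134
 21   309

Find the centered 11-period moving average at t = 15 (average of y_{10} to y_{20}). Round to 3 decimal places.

Sum of periods 10–20: 861 + 811 + 140 + 861 + 533 + 196 + 342 + 426 + 571 + 951 + 134 = 5826
Divide by 11: 5826 / 11 = 529.636

529.636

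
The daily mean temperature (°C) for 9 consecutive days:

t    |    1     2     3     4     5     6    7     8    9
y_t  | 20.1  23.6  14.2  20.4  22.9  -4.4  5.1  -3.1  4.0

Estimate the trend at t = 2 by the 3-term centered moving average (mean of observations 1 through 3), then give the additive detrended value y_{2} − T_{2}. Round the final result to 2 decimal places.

4.30

Trend T_2 = (20.1 + 23.6 + 14.2) / 3 = 57.9/3 = 19.3000
Detrended value: 23.6 − 19.3000 = 4.30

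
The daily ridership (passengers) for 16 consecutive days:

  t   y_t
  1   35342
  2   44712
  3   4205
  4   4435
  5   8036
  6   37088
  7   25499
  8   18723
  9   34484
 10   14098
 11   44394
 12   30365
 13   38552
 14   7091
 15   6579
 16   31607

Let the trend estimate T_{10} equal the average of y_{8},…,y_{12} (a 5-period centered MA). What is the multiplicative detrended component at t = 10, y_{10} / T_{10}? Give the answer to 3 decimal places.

0.496

Trend T_10 = (18723 + 34484 + 14098 + 44394 + 30365) / 5 = 142064/5 = 28412.80000
Ratio to trend: 14098 / 28412.80000 = 0.496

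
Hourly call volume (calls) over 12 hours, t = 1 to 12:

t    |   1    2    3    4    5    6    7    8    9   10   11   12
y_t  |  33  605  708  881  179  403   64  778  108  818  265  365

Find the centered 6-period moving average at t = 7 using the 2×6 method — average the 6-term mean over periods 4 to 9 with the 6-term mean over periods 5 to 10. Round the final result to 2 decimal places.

Sum over 4–9: 881 + 179 + 403 + 64 + 778 + 108 = 2413
Sum over 5–10: 179 + 403 + 64 + 778 + 108 + 818 = 2350
CMA at t=7 = (2413 + 2350) / (2·6) = 4763 / 12 = 396.92

396.92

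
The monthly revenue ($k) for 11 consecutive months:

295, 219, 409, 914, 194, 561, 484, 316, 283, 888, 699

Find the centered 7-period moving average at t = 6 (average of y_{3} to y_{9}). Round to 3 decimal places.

Sum of periods 3–9: 409 + 914 + 194 + 561 + 484 + 316 + 283 = 3161
Divide by 7: 3161 / 7 = 451.571

451.571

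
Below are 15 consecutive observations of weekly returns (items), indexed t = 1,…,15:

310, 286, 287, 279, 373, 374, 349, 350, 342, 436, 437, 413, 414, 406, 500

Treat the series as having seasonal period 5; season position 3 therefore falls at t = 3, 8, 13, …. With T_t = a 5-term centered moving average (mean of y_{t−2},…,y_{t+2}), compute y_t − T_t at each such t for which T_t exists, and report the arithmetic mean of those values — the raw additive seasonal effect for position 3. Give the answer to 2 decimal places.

Season position 3 occurs at t = 3, 8, 13 (where T_t is defined).
t=3: T_3 = 307.0000; y_3 − T_3 = 287 − 307.0000 = -20.0000
t=8: T_8 = 370.2000; y_8 − T_8 = 350 − 370.2000 = -20.2000
t=13: T_13 = 434.0000; y_13 − T_13 = 414 − 434.0000 = -20.0000
Mean deviation: (-20.0000 + -20.2000 + -20.0000) / 3 = -20.07

-20.07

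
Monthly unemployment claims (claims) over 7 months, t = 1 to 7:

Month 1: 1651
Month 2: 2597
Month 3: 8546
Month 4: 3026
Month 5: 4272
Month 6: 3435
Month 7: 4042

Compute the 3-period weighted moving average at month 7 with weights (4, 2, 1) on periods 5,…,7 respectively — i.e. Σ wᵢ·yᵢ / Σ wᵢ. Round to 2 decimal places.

Weighted sum: 4·4272 + 2·3435 + 1·4042 = 17088 + 6870 + 4042 = 28000
Weight total: 4 + 2 + 1 = 7
WMA = 28000 / 7 = 4000.00

4000.00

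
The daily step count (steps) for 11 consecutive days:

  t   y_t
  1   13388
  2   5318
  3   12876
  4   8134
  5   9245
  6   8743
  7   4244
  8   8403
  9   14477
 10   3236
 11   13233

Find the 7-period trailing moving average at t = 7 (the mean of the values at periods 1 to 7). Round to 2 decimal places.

8849.71

Sum of periods 1–7: 13388 + 5318 + 12876 + 8134 + 9245 + 8743 + 4244 = 61948
Divide by 7: 61948 / 7 = 8849.71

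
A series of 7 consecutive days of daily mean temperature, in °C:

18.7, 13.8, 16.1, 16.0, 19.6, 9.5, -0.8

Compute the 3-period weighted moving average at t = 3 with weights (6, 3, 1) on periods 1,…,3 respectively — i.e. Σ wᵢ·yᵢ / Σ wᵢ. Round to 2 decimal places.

16.97

Weighted sum: 6·18.7 + 3·13.8 + 1·16.1 = 112.2 + 41.4 + 16.1 = 169.7
Weight total: 6 + 3 + 1 = 10
WMA = 169.7 / 10 = 16.97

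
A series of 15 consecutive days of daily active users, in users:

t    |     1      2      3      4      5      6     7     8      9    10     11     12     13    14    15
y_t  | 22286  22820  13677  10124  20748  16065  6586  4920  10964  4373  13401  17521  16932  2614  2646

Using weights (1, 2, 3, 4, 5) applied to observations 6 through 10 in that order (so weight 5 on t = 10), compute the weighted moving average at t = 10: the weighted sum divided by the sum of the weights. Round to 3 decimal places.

7314.533

Weighted sum: 1·16065 + 2·6586 + 3·4920 + 4·10964 + 5·4373 = 16065 + 13172 + 14760 + 43856 + 21865 = 109718
Weight total: 1 + 2 + 3 + 4 + 5 = 15
WMA = 109718 / 15 = 7314.533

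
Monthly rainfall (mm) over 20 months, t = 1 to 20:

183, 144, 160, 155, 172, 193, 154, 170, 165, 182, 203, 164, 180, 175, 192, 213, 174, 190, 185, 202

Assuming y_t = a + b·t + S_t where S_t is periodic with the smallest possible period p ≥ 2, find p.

First differences y_{t+1} − y_t: -39, 16, -5, 17, 21, -39, 16, -5, 17, 21, -39, 16, …
The difference pattern repeats every 5 terms and not for any smaller step, so p = 5.

5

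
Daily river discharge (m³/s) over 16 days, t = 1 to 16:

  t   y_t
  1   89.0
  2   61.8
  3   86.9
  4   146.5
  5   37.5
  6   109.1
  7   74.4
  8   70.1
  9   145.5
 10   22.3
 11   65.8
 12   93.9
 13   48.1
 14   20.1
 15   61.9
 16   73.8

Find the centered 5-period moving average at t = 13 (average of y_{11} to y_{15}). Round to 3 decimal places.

Sum of periods 11–15: 65.8 + 93.9 + 48.1 + 20.1 + 61.9 = 289.8
Divide by 5: 289.8 / 5 = 57.960

57.960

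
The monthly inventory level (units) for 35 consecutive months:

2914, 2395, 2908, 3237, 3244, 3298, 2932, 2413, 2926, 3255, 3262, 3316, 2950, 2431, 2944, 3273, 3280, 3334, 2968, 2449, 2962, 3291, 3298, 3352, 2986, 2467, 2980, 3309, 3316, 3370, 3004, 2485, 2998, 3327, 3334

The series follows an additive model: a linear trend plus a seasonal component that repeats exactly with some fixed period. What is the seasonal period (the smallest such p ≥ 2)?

First differences y_{t+1} − y_t: -519, 513, 329, 7, 54, -366, -519, 513, 329, 7, 54, -366, -519, 513, …
The difference pattern repeats every 6 terms and not for any smaller step, so p = 6.

6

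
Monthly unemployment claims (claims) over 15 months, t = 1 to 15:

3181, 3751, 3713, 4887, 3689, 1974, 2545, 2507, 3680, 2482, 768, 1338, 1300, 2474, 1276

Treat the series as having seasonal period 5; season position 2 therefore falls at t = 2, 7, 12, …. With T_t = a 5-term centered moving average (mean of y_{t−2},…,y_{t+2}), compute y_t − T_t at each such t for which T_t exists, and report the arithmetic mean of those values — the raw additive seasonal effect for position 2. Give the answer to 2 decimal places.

Season position 2 occurs at t = 7, 12 (where T_t is defined).
t=7: T_7 = 2879.0000; y_7 − T_7 = 2545 − 2879.0000 = -334.0000
t=12: T_12 = 1672.4000; y_12 − T_12 = 1338 − 1672.4000 = -334.4000
Mean deviation: (-334.0000 + -334.4000) / 2 = -334.20

-334.20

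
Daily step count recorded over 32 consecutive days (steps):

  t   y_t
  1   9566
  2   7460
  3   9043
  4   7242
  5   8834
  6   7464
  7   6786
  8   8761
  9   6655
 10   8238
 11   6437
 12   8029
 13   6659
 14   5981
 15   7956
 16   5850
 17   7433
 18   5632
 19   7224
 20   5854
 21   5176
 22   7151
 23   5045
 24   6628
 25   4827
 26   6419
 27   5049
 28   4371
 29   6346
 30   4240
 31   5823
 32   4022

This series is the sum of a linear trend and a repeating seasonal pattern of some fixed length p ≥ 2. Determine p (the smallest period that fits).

First differences y_{t+1} − y_t: -2106, 1583, -1801, 1592, -1370, -678, 1975, -2106, 1583, -1801, 1592, -1370, -678, 1975, -2106, 1583, …
The difference pattern repeats every 7 terms and not for any smaller step, so p = 7.

7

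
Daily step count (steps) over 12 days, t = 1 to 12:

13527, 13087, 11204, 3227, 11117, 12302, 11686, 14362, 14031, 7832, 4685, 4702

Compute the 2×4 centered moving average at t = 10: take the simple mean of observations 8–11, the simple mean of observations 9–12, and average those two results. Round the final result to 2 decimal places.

Sum over 8–11: 14362 + 14031 + 7832 + 4685 = 40910
Sum over 9–12: 14031 + 7832 + 4685 + 4702 = 31250
CMA at t=10 = (40910 + 31250) / (2·4) = 72160 / 8 = 9020.00

9020.00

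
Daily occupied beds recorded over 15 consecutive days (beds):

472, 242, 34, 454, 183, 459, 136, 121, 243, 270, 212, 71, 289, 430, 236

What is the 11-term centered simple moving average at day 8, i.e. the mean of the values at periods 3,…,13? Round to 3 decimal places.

224.727

Sum of periods 3–13: 34 + 454 + 183 + 459 + 136 + 121 + 243 + 270 + 212 + 71 + 289 = 2472
Divide by 11: 2472 / 11 = 224.727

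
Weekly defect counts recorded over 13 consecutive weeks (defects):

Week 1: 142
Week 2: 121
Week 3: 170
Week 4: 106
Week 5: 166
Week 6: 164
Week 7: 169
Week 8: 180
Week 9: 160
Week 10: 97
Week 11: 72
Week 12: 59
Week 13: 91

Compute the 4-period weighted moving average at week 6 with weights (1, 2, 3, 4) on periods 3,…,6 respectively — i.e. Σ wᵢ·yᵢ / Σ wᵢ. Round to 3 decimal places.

153.600

Weighted sum: 1·170 + 2·106 + 3·166 + 4·164 = 170 + 212 + 498 + 656 = 1536
Weight total: 1 + 2 + 3 + 4 = 10
WMA = 1536 / 10 = 153.600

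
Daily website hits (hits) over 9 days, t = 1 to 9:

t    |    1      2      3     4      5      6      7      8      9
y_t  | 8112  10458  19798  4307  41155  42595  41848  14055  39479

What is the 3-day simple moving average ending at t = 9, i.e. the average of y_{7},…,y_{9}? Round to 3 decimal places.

Sum of periods 7–9: 41848 + 14055 + 39479 = 95382
Divide by 3: 95382 / 3 = 31794.000

31794.000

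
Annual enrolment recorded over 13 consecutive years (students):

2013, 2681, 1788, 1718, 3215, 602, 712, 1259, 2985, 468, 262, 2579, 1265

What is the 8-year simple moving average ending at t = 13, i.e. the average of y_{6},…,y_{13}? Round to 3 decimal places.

Sum of periods 6–13: 602 + 712 + 1259 + 2985 + 468 + 262 + 2579 + 1265 = 10132
Divide by 8: 10132 / 8 = 1266.500

1266.500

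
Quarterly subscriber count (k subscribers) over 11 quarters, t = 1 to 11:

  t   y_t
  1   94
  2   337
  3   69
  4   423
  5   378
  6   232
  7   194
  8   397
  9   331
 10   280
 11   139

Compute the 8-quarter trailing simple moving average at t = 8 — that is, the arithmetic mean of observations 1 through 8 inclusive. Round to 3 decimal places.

265.500

Sum of periods 1–8: 94 + 337 + 69 + 423 + 378 + 232 + 194 + 397 = 2124
Divide by 8: 2124 / 8 = 265.500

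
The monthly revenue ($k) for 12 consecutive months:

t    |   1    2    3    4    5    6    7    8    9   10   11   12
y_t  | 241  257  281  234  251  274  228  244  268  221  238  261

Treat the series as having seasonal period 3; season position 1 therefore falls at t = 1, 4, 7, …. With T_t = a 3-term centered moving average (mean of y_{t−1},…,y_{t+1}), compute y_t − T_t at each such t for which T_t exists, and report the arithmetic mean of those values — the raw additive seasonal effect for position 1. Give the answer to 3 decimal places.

Season position 1 occurs at t = 4, 7, 10 (where T_t is defined).
t=4: T_4 = 255.33333; y_4 − T_4 = 234 − 255.33333 = -21.33333
t=7: T_7 = 248.66667; y_7 − T_7 = 228 − 248.66667 = -20.66667
t=10: T_10 = 242.33333; y_10 − T_10 = 221 − 242.33333 = -21.33333
Mean deviation: (-21.33333 + -20.66667 + -21.33333) / 3 = -21.111

-21.111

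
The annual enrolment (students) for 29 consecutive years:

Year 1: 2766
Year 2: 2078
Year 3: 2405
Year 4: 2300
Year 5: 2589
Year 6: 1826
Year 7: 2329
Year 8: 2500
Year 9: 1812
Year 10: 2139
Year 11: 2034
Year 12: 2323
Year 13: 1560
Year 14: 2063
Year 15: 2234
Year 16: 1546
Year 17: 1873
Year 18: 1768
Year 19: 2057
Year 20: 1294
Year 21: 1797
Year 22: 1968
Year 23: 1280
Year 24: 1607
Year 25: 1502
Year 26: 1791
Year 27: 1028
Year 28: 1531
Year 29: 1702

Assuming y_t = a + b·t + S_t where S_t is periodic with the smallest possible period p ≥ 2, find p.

First differences y_{t+1} − y_t: -688, 327, -105, 289, -763, 503, 171, -688, 327, -105, 289, -763, 503, 171, -688, 327, …
The difference pattern repeats every 7 terms and not for any smaller step, so p = 7.

7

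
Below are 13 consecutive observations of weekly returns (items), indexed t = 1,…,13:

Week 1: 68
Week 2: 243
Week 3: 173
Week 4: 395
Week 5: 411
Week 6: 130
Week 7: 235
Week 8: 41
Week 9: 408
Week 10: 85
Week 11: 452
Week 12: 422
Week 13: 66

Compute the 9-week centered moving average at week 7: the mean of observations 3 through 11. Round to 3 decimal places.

258.889

Sum of periods 3–11: 173 + 395 + 411 + 130 + 235 + 41 + 408 + 85 + 452 = 2330
Divide by 9: 2330 / 9 = 258.889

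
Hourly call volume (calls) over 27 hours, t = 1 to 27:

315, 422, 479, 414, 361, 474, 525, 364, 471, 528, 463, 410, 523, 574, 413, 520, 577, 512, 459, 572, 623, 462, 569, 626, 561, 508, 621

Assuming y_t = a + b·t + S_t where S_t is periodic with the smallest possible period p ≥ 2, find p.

7

First differences y_{t+1} − y_t: 107, 57, -65, -53, 113, 51, -161, 107, 57, -65, -53, 113, 51, -161, 107, 57, …
The difference pattern repeats every 7 terms and not for any smaller step, so p = 7.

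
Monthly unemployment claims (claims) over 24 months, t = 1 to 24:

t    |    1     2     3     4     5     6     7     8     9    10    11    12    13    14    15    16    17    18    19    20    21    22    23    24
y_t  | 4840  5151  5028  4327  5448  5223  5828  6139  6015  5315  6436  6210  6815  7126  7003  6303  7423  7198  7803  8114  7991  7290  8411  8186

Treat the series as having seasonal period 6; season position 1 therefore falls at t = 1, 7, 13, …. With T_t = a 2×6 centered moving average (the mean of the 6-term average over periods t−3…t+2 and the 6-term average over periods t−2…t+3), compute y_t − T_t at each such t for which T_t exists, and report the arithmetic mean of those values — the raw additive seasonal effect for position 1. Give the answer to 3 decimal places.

Season position 1 occurs at t = 7, 13, 19 (where T_t is defined).
t=7: T_7 = 5579.00000; y_7 − T_7 = 5828 − 5579.00000 = 249.00000
t=13: T_13 = 6566.50000; y_13 − T_13 = 6815 − 6566.50000 = 248.50000
t=19: T_19 = 7554.25000; y_19 − T_19 = 7803 − 7554.25000 = 248.75000
Mean deviation: (249.00000 + 248.50000 + 248.75000) / 3 = 248.750

248.750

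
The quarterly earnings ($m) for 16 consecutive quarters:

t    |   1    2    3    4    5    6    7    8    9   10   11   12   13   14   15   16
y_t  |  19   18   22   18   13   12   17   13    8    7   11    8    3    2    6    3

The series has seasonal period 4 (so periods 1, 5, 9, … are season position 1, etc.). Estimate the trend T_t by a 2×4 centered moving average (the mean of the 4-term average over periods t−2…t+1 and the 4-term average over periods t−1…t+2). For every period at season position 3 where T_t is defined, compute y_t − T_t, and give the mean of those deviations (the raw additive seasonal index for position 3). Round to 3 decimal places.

3.500

Season position 3 occurs at t = 3, 7, 11 (where T_t is defined).
t=3: T_3 = 18.50000; y_3 − T_3 = 22 − 18.50000 = 3.50000
t=7: T_7 = 13.12500; y_7 − T_7 = 17 − 13.12500 = 3.87500
t=11: T_11 = 7.87500; y_11 − T_11 = 11 − 7.87500 = 3.12500
Mean deviation: (3.50000 + 3.87500 + 3.12500) / 3 = 3.500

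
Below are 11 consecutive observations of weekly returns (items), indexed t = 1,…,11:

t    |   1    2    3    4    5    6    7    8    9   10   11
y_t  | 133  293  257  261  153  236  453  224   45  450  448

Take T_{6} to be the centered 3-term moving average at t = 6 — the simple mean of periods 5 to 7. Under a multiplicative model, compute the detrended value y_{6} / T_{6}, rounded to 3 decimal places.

Trend T_6 = (153 + 236 + 453) / 3 = 842/3 = 280.66667
Ratio to trend: 236 / 280.66667 = 0.841

0.841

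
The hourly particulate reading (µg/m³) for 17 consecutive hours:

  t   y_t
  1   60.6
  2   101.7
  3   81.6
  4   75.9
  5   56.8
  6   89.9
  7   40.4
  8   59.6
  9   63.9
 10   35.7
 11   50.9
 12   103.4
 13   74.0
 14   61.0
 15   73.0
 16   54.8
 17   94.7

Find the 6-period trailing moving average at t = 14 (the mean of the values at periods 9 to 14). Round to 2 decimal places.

Sum of periods 9–14: 63.9 + 35.7 + 50.9 + 103.4 + 74.0 + 61.0 = 388.9
Divide by 6: 388.9 / 6 = 64.82

64.82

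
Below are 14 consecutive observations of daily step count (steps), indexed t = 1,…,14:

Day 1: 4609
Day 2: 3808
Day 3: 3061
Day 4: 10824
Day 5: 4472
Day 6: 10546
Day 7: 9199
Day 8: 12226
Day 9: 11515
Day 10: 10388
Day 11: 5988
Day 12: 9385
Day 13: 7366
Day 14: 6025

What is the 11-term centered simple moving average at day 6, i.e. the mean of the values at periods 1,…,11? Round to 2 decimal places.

7876.00

Sum of periods 1–11: 4609 + 3808 + 3061 + 10824 + 4472 + 10546 + 9199 + 12226 + 11515 + 10388 + 5988 = 86636
Divide by 11: 86636 / 11 = 7876.00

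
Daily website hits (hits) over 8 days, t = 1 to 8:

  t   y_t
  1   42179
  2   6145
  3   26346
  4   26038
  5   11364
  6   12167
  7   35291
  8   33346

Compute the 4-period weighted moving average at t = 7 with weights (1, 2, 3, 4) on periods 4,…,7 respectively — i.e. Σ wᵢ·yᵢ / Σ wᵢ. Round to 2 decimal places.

Weighted sum: 1·26038 + 2·11364 + 3·12167 + 4·35291 = 26038 + 22728 + 36501 + 141164 = 226431
Weight total: 1 + 2 + 3 + 4 = 10
WMA = 226431 / 10 = 22643.10

22643.10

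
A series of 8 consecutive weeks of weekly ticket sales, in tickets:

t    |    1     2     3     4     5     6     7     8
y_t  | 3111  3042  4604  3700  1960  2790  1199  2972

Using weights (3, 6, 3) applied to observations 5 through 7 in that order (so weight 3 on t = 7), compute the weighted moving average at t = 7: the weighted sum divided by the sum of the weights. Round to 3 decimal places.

2184.750

Weighted sum: 3·1960 + 6·2790 + 3·1199 = 5880 + 16740 + 3597 = 26217
Weight total: 3 + 6 + 3 = 12
WMA = 26217 / 12 = 2184.750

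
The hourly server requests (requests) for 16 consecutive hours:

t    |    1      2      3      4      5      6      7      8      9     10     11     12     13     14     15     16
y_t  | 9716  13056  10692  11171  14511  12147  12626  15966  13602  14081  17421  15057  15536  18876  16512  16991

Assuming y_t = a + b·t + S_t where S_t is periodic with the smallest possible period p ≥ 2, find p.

First differences y_{t+1} − y_t: 3340, -2364, 479, 3340, -2364, 479, 3340, -2364, …
The difference pattern repeats every 3 terms and not for any smaller step, so p = 3.

3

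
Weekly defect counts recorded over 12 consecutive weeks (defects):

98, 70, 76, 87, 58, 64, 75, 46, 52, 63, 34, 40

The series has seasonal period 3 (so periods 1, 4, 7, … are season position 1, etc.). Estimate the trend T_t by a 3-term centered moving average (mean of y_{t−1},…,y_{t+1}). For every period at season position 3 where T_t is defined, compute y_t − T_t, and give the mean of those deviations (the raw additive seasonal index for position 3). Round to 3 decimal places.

-1.667

Season position 3 occurs at t = 3, 6, 9 (where T_t is defined).
t=3: T_3 = 77.66667; y_3 − T_3 = 76 − 77.66667 = -1.66667
t=6: T_6 = 65.66667; y_6 − T_6 = 64 − 65.66667 = -1.66667
t=9: T_9 = 53.66667; y_9 − T_9 = 52 − 53.66667 = -1.66667
Mean deviation: (-1.66667 + -1.66667 + -1.66667) / 3 = -1.667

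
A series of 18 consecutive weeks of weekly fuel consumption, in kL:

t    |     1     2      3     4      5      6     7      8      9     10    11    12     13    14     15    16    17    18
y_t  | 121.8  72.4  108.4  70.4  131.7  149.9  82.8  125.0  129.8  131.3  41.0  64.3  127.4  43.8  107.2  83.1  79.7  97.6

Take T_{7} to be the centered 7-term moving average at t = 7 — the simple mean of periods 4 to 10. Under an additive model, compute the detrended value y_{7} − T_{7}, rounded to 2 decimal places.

Trend T_7 = (70.4 + 131.7 + 149.9 + 82.8 + 125.0 + 129.8 + 131.3) / 7 = 820.9/7 = 117.2714
Detrended value: 82.8 − 117.2714 = -34.47

-34.47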